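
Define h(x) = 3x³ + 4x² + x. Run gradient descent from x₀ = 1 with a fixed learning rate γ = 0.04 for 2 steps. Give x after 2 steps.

0.122176

h′(x) = 9x² + 8x + 1
Step 1: h′(1) = 18; x₁ = 1 − 0.04·18 = 0.28
Step 2: h′(0.28) = 3.9456; x₂ = 0.28 − 0.04·3.9456 = 0.122176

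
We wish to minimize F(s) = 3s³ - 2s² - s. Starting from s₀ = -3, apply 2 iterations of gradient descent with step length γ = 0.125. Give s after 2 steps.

F′(s) = 9s² - 4s - 1
s₁ = -3 − 0.125·92 = -14.5
s₂ = -14.5 − 0.125·1949.25 = -258.15625

-258.15625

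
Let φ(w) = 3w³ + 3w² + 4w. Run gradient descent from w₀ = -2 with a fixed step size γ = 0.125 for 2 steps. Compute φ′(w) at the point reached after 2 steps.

11391.8916015625

φ′(w) = 9w² + 6w + 4
w₁ = -2 − 0.125·28 = -5.5
w₂ = -5.5 − 0.125·243.25 = -35.90625
φ′(w) at (-35.90625) = 11391.8916015625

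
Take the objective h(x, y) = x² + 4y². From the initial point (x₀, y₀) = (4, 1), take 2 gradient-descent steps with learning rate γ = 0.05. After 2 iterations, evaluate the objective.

11.016

∇h = (2x, 8y)
Step 1: at (4, 1), ∇h = (8, 8) → (4, 1) − 0.05·(8, 8) = (3.6, 0.6)
Step 2: at (3.6, 0.6), ∇h = (7.2, 4.8) → (3.6, 0.6) − 0.05·(7.2, 4.8) = (3.24, 0.36)
h(3.24, 0.36) = 11.016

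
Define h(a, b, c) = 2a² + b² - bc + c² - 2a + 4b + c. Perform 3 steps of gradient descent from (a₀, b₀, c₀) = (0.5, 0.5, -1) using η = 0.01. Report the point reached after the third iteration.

∇h = (4a - 2, 2b - c + 4, -b + 2c + 1)
Step 1: at (0.5, 0.5, -1), ∇h = (0, 6, -1.5) → (0.5, 0.5, -1) − 0.01·(0, 6, -1.5) = (0.5, 0.44, -0.985)
Step 2: at (0.5, 0.44, -0.985), ∇h = (0, 5.865, -1.41) → (0.5, 0.44, -0.985) − 0.01·(0, 5.865, -1.41) = (0.5, 0.38135, -0.9709)
Step 3: at (0.5, 0.38135, -0.9709), ∇h = (0, 5.7336, -1.32315) → (0.5, 0.38135, -0.9709) − 0.01·(0, 5.7336, -1.32315) = (0.5, 0.324014, -0.9576685)

(0.5, 0.324014, -0.9576685)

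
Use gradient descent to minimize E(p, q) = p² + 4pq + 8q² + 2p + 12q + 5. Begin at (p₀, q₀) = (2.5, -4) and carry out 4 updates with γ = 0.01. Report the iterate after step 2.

∇E = (2p + 4q + 2, 4p + 16q + 12)
(p₁, q₁) = (2.5, -4) − 0.01·(-9, -42) = (2.59, -3.58)
(p₂, q₂) = (2.59, -3.58) − 0.01·(-7.14, -34.92) = (2.6614, -3.2308)

(2.6614, -3.2308)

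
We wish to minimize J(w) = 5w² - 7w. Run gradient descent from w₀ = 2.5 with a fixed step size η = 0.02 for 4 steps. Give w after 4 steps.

1.43728

J′(w) = 10w - 7
w₁ = 2.5 − 0.02·18 = 2.14
w₂ = 2.14 − 0.02·14.4 = 1.852
w₃ = 1.852 − 0.02·11.52 = 1.6216
w₄ = 1.6216 − 0.02·9.216 = 1.43728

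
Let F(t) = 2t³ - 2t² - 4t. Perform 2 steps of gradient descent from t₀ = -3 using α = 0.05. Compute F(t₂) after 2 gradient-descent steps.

F′(t) = 6t² - 4t - 4
t₁ = -3 − 0.05·62 = -6.1
t₂ = -6.1 − 0.05·243.66 = -18.283
F(-18.283) = -12818.251120374

-12818.251120374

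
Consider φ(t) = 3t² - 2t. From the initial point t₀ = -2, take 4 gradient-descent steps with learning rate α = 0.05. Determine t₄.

-0.2269

φ′(t) = 6t - 2
Step 1: φ′(-2) = -14; t₁ = -2 − 0.05·(-14) = -1.3
Step 2: φ′(-1.3) = -9.8; t₂ = -1.3 − 0.05·(-9.8) = -0.81
Step 3: φ′(-0.81) = -6.86; t₃ = -0.81 − 0.05·(-6.86) = -0.467
Step 4: φ′(-0.467) = -4.802; t₄ = -0.467 − 0.05·(-4.802) = -0.2269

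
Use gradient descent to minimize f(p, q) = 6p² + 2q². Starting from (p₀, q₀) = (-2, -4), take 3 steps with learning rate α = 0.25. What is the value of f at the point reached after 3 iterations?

∇f = (12p, 4q)
(p₁, q₁) = (-2, -4) − 0.25·(-24, -16) = (4, 0)
(p₂, q₂) = (4, 0) − 0.25·(48, 0) = (-8, 0)
(p₃, q₃) = (-8, 0) − 0.25·(-96, 0) = (16, 0)
f(16, 0) = 1536

1536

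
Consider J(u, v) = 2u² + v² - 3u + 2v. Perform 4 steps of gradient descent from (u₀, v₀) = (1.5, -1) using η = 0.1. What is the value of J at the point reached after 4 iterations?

∇J = (4u - 3, 2v + 2)
Step 1: at (1.5, -1), ∇J = (3, 0) → (1.5, -1) − 0.1·(3, 0) = (1.2, -1)
Step 2: at (1.2, -1), ∇J = (1.8, 0) → (1.2, -1) − 0.1·(1.8, 0) = (1.02, -1)
Step 3: at (1.02, -1), ∇J = (1.08, 0) → (1.02, -1) − 0.1·(1.08, 0) = (0.912, -1)
Step 4: at (0.912, -1), ∇J = (0.648, 0) → (0.912, -1) − 0.1·(0.648, 0) = (0.8472, -1)
J(0.8472, -1) = -2.10610432

-2.10610432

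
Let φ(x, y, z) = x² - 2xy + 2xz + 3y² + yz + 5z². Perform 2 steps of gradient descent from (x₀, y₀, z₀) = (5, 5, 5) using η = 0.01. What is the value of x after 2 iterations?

4.81

∇φ = (2x - 2y + 2z, -2x + 6y + z, 2x + y + 10z)
(x₁, y₁, z₁) = (5, 5, 5) − 0.01·(10, 25, 65) = (4.9, 4.75, 4.35)
(x₂, y₂, z₂) = (4.9, 4.75, 4.35) − 0.01·(9, 23.05, 58.05) = (4.81, 4.5195, 3.7695)
x = 4.81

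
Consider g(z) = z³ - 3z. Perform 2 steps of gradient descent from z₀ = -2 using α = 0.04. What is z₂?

-2.908352

g′(z) = 3z² - 3
Step 1: g′(-2) = 9; z₁ = -2 − 0.04·9 = -2.36
Step 2: g′(-2.36) = 13.7088; z₂ = -2.36 − 0.04·13.7088 = -2.908352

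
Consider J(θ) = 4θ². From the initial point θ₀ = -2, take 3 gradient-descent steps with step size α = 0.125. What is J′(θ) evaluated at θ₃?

J′(θ) = 8θ
Step 1: J′(-2) = -16; θ₁ = -2 − 0.125·(-16) = 0
Step 2: J′(0) = 0; θ₂ = 0 − 0.125·0 = 0
Step 3: J′(0) = 0; θ₃ = 0 − 0.125·0 = 0
J′(θ) at (0) = 0

0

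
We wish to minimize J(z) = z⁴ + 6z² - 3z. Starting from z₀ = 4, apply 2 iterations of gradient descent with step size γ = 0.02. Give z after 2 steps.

-0.81580736

J′(z) = 4z³ + 12z - 3
Step 1: J′(4) = 301; z₁ = 4 − 0.02·301 = -2.02
Step 2: J′(-2.02) = -60.209632; z₂ = -2.02 − 0.02·(-60.209632) = -0.81580736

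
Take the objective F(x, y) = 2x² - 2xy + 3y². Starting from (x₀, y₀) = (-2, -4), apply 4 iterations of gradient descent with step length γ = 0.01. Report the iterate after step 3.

∇F = (4x - 2y, -2x + 6y)
Step 1: at (-2, -4), ∇F = (0, -20) → (-2, -4) − 0.01·(0, -20) = (-2, -3.8)
Step 2: at (-2, -3.8), ∇F = (-0.4, -18.8) → (-2, -3.8) − 0.01·(-0.4, -18.8) = (-1.996, -3.612)
Step 3: at (-1.996, -3.612), ∇F = (-0.76, -17.68) → (-1.996, -3.612) − 0.01·(-0.76, -17.68) = (-1.9884, -3.4352)

(-1.9884, -3.4352)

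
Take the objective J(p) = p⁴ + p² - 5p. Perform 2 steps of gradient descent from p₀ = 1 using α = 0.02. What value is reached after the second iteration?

0.96550464

J′(p) = 4p³ + 2p - 5
Step 1: J′(1) = 1; p₁ = 1 − 0.02·1 = 0.98
Step 2: J′(0.98) = 0.724768; p₂ = 0.98 − 0.02·0.724768 = 0.96550464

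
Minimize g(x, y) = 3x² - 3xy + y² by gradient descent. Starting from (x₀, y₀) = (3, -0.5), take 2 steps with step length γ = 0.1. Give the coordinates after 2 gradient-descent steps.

(0.57, 0.715)

∇g = (6x - 3y, -3x + 2y)
(x₁, y₁) = (3, -0.5) − 0.1·(19.5, -10) = (1.05, 0.5)
(x₂, y₂) = (1.05, 0.5) − 0.1·(4.8, -2.15) = (0.57, 0.715)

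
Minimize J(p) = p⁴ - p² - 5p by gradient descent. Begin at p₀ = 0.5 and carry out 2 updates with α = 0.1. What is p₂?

1.29695

J′(p) = 4p³ - 2p - 5
p₁ = 0.5 − 0.1·(-5.5) = 1.05
p₂ = 1.05 − 0.1·(-2.4695) = 1.29695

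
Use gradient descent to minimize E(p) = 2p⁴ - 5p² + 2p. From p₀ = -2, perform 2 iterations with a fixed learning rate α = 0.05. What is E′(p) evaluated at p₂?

E′(p) = 8p³ - 10p + 2
p₁ = -2 − 0.05·(-42) = 0.1
p₂ = 0.1 − 0.05·1.008 = 0.0496
E′(p) at (0.0496) = 1.504976191488

1.504976191488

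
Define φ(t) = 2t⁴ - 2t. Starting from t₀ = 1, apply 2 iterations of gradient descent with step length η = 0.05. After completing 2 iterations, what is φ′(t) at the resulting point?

φ′(t) = 8t³ - 2
t₁ = 1 − 0.05·6 = 0.7
t₂ = 0.7 − 0.05·0.744 = 0.6628
φ′(t) at (0.6628) = 0.329364681216

0.329364681216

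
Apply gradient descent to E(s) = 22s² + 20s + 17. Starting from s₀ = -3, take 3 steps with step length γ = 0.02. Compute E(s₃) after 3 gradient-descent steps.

12.454971092992

E′(s) = 44s + 20
Step 1: E′(-3) = -112; s₁ = -3 − 0.02·(-112) = -0.76
Step 2: E′(-0.76) = -13.44; s₂ = -0.76 − 0.02·(-13.44) = -0.4912
Step 3: E′(-0.4912) = -1.6128; s₃ = -0.4912 − 0.02·(-1.6128) = -0.458944
E(-0.458944) = 12.454971092992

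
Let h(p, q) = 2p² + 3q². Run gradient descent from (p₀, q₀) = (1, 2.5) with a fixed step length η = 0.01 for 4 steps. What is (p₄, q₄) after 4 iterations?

(0.84934656, 1.9518724)

∇h = (4p, 6q)
Step 1: at (1, 2.5), ∇h = (4, 15) → (1, 2.5) − 0.01·(4, 15) = (0.96, 2.35)
Step 2: at (0.96, 2.35), ∇h = (3.84, 14.1) → (0.96, 2.35) − 0.01·(3.84, 14.1) = (0.9216, 2.209)
Step 3: at (0.9216, 2.209), ∇h = (3.6864, 13.254) → (0.9216, 2.209) − 0.01·(3.6864, 13.254) = (0.884736, 2.07646)
Step 4: at (0.884736, 2.07646), ∇h = (3.538944, 12.45876) → (0.884736, 2.07646) − 0.01·(3.538944, 12.45876) = (0.84934656, 1.9518724)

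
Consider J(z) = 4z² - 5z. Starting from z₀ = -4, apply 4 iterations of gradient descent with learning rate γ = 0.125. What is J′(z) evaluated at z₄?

J′(z) = 8z - 5
z₁ = -4 − 0.125·(-37) = 0.625
z₂ = 0.625 − 0.125·0 = 0.625
z₃ = 0.625 − 0.125·0 = 0.625
z₄ = 0.625 − 0.125·0 = 0.625
J′(z) at (0.625) = 0

0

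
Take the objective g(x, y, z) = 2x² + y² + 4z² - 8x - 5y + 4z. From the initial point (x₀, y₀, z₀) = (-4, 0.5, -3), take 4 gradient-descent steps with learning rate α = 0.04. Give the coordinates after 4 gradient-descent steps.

(-0.98722816, 1.06721408, -1.0345344)

∇g = (4x - 8, 2y - 5, 8z + 4)
Step 1: at (-4, 0.5, -3), ∇g = (-24, -4, -20) → (-4, 0.5, -3) − 0.04·(-24, -4, -20) = (-3.04, 0.66, -2.2)
Step 2: at (-3.04, 0.66, -2.2), ∇g = (-20.16, -3.68, -13.6) → (-3.04, 0.66, -2.2) − 0.04·(-20.16, -3.68, -13.6) = (-2.2336, 0.8072, -1.656)
Step 3: at (-2.2336, 0.8072, -1.656), ∇g = (-16.9344, -3.3856, -9.248) → (-2.2336, 0.8072, -1.656) − 0.04·(-16.9344, -3.3856, -9.248) = (-1.556224, 0.942624, -1.28608)
Step 4: at (-1.556224, 0.942624, -1.28608), ∇g = (-14.224896, -3.114752, -6.28864) → (-1.556224, 0.942624, -1.28608) − 0.04·(-14.224896, -3.114752, -6.28864) = (-0.98722816, 1.06721408, -1.0345344)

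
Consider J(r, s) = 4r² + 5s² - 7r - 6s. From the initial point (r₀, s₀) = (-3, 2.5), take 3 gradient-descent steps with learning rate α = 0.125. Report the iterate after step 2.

∇J = (8r - 7, 10s - 6)
Step 1: at (-3, 2.5), ∇J = (-31, 19) → (-3, 2.5) − 0.125·(-31, 19) = (0.875, 0.125)
Step 2: at (0.875, 0.125), ∇J = (0, -4.75) → (0.875, 0.125) − 0.125·(0, -4.75) = (0.875, 0.71875)

(0.875, 0.71875)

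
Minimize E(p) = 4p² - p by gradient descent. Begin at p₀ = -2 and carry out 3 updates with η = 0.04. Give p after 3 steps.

E′(p) = 8p - 1
p₁ = -2 − 0.04·(-17) = -1.32
p₂ = -1.32 − 0.04·(-11.56) = -0.8576
p₃ = -0.8576 − 0.04·(-7.8608) = -0.543168

-0.543168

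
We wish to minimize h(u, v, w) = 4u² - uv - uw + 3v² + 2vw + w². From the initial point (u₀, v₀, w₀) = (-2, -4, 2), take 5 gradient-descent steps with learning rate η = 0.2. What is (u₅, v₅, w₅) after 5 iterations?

∇h = (8u - v - w, -u + 6v + 2w, -u + 2v + 2w)
Step 1: at (-2, -4, 2), ∇h = (-14, -18, -2) → (-2, -4, 2) − 0.2·(-14, -18, -2) = (0.8, -0.4, 2.4)
Step 2: at (0.8, -0.4, 2.4), ∇h = (4.4, 1.6, 3.2) → (0.8, -0.4, 2.4) − 0.2·(4.4, 1.6, 3.2) = (-0.08, -0.72, 1.76)
Step 3: at (-0.08, -0.72, 1.76), ∇h = (-1.68, -0.72, 2.16) → (-0.08, -0.72, 1.76) − 0.2·(-1.68, -0.72, 2.16) = (0.256, -0.576, 1.328)
Step 4: at (0.256, -0.576, 1.328), ∇h = (1.296, -1.056, 1.248) → (0.256, -0.576, 1.328) − 0.2·(1.296, -1.056, 1.248) = (-0.0032, -0.3648, 1.0784)
Step 5: at (-0.0032, -0.3648, 1.0784), ∇h = (-0.7392, -0.0288, 1.4304) → (-0.0032, -0.3648, 1.0784) − 0.2·(-0.7392, -0.0288, 1.4304) = (0.14464, -0.35904, 0.79232)

(0.14464, -0.35904, 0.79232)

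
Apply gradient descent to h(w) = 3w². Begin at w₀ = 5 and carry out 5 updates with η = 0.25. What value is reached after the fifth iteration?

-0.15625

h′(w) = 6w
Step 1: h′(5) = 30; w₁ = 5 − 0.25·30 = -2.5
Step 2: h′(-2.5) = -15; w₂ = -2.5 − 0.25·(-15) = 1.25
Step 3: h′(1.25) = 7.5; w₃ = 1.25 − 0.25·7.5 = -0.625
Step 4: h′(-0.625) = -3.75; w₄ = -0.625 − 0.25·(-3.75) = 0.3125
Step 5: h′(0.3125) = 1.875; w₅ = 0.3125 − 0.25·1.875 = -0.15625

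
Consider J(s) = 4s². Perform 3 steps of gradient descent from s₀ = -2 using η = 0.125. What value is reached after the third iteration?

0

J′(s) = 8s
Step 1: J′(-2) = -16; s₁ = -2 − 0.125·(-16) = 0
Step 2: J′(0) = 0; s₂ = 0 − 0.125·0 = 0
Step 3: J′(0) = 0; s₃ = 0 − 0.125·0 = 0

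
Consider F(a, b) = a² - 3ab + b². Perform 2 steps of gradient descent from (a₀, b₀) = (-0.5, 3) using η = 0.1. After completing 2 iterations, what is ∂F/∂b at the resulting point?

∇F = (2a - 3b, -3a + 2b)
(a₁, b₁) = (-0.5, 3) − 0.1·(-10, 7.5) = (0.5, 2.25)
(a₂, b₂) = (0.5, 2.25) − 0.1·(-5.75, 3) = (1.075, 1.95)
∂F/∂b at (1.075, 1.95) = 0.675

0.675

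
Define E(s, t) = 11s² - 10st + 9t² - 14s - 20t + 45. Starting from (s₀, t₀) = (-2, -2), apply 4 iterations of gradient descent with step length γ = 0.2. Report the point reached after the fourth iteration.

∇E = (22s - 10t - 14, -10s + 18t - 20)
Step 1: at (-2, -2), ∇E = (-38, -36) → (-2, -2) − 0.2·(-38, -36) = (5.6, 5.2)
Step 2: at (5.6, 5.2), ∇E = (57.2, 17.6) → (5.6, 5.2) − 0.2·(57.2, 17.6) = (-5.84, 1.68)
Step 3: at (-5.84, 1.68), ∇E = (-159.28, 68.64) → (-5.84, 1.68) − 0.2·(-159.28, 68.64) = (26.016, -12.048)
Step 4: at (26.016, -12.048), ∇E = (678.832, -497.024) → (26.016, -12.048) − 0.2·(678.832, -497.024) = (-109.7504, 87.3568)

(-109.7504, 87.3568)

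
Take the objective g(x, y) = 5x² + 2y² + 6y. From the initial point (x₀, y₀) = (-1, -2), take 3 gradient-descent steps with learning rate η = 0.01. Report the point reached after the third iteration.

(-0.729, -1.942368)

∇g = (10x, 4y + 6)
Step 1: at (-1, -2), ∇g = (-10, -2) → (-1, -2) − 0.01·(-10, -2) = (-0.9, -1.98)
Step 2: at (-0.9, -1.98), ∇g = (-9, -1.92) → (-0.9, -1.98) − 0.01·(-9, -1.92) = (-0.81, -1.9608)
Step 3: at (-0.81, -1.9608), ∇g = (-8.1, -1.8432) → (-0.81, -1.9608) − 0.01·(-8.1, -1.8432) = (-0.729, -1.942368)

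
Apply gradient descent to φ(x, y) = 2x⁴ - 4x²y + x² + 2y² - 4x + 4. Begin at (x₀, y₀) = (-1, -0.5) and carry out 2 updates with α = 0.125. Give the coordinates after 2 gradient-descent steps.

(-0.203125, 0.90625)

∇φ = (8x³ - 8xy + 2x - 4, -4x² + 4y)
(x₁, y₁) = (-1, -0.5) − 0.125·(-18, -6) = (1.25, 0.25)
(x₂, y₂) = (1.25, 0.25) − 0.125·(11.625, -5.25) = (-0.203125, 0.90625)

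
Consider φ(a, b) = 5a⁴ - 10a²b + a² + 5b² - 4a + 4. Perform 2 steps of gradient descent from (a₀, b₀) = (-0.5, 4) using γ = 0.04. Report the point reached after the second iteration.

∇φ = (20a³ - 20ab + 2a - 4, -10a² + 10b)
(a₁, b₁) = (-0.5, 4) − 0.04·(32.5, 37.5) = (-1.8, 2.5)
(a₂, b₂) = (-1.8, 2.5) − 0.04·(-34.24, -7.4) = (-0.4304, 2.796)

(-0.4304, 2.796)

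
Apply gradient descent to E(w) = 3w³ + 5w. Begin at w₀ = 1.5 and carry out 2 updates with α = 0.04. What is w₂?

E′(w) = 9w² + 5
w₁ = 1.5 − 0.04·25.25 = 0.49
w₂ = 0.49 − 0.04·7.1609 = 0.203564

0.203564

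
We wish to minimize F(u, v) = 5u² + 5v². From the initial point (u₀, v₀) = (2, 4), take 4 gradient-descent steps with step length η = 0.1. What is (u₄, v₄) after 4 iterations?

(0, 0)

∇F = (10u, 10v)
Step 1: at (2, 4), ∇F = (20, 40) → (2, 4) − 0.1·(20, 40) = (0, 0)
Step 2: at (0, 0), ∇F = (0, 0) → (0, 0) − 0.1·(0, 0) = (0, 0)
Step 3: at (0, 0), ∇F = (0, 0) → (0, 0) − 0.1·(0, 0) = (0, 0)
Step 4: at (0, 0), ∇F = (0, 0) → (0, 0) − 0.1·(0, 0) = (0, 0)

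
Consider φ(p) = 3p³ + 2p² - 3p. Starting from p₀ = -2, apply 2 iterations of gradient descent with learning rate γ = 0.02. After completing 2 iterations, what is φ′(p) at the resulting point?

φ′(p) = 9p² + 4p - 3
Step 1: φ′(-2) = 25; p₁ = -2 − 0.02·25 = -2.5
Step 2: φ′(-2.5) = 43.25; p₂ = -2.5 − 0.02·43.25 = -3.365
φ′(p) at (-3.365) = 85.449025

85.449025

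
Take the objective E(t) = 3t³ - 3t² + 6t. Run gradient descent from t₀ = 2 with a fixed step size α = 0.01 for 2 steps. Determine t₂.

1.4819

E′(t) = 9t² - 6t + 6
t₁ = 2 − 0.01·30 = 1.7
t₂ = 1.7 − 0.01·21.81 = 1.4819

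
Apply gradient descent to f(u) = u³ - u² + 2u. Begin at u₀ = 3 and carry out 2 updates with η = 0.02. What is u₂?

f′(u) = 3u² - 2u + 2
Step 1: f′(3) = 23; u₁ = 3 − 0.02·23 = 2.54
Step 2: f′(2.54) = 16.2748; u₂ = 2.54 − 0.02·16.2748 = 2.214504

2.214504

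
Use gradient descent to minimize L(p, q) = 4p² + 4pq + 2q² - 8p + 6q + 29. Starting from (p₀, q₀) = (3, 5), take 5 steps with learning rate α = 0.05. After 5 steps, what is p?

∇L = (8p + 4q - 8, 4p + 4q + 6)
(p₁, q₁) = (3, 5) − 0.05·(36, 38) = (1.2, 3.1)
(p₂, q₂) = (1.2, 3.1) − 0.05·(14, 23.2) = (0.5, 1.94)
(p₃, q₃) = (0.5, 1.94) − 0.05·(3.76, 15.76) = (0.312, 1.152)
(p₄, q₄) = (0.312, 1.152) − 0.05·(-0.896, 11.856) = (0.3568, 0.5592)
(p₅, q₅) = (0.3568, 0.5592) − 0.05·(-2.9088, 9.664) = (0.50224, 0.076)
p = 0.50224

0.50224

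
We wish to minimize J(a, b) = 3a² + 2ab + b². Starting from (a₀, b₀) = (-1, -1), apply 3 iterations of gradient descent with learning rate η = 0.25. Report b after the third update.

∇J = (6a + 2b, 2a + 2b)
(a₁, b₁) = (-1, -1) − 0.25·(-8, -4) = (1, 0)
(a₂, b₂) = (1, 0) − 0.25·(6, 2) = (-0.5, -0.5)
(a₃, b₃) = (-0.5, -0.5) − 0.25·(-4, -2) = (0.5, 0)
b = 0

0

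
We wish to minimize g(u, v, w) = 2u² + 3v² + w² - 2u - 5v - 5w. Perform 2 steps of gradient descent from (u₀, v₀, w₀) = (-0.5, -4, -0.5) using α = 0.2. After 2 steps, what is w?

1.42

∇g = (4u - 2, 6v - 5, 2w - 5)
Step 1: at (-0.5, -4, -0.5), ∇g = (-4, -29, -6) → (-0.5, -4, -0.5) − 0.2·(-4, -29, -6) = (0.3, 1.8, 0.7)
Step 2: at (0.3, 1.8, 0.7), ∇g = (-0.8, 5.8, -3.6) → (0.3, 1.8, 0.7) − 0.2·(-0.8, 5.8, -3.6) = (0.46, 0.64, 1.42)
w = 1.42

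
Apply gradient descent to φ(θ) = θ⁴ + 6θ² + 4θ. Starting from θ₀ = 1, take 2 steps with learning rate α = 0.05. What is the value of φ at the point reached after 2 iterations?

φ′(θ) = 4θ³ + 12θ + 4
Step 1: φ′(1) = 20; θ₁ = 1 − 0.05·20 = 0
Step 2: φ′(0) = 4; θ₂ = 0 − 0.05·4 = -0.2
φ(-0.2) = -0.5584

-0.5584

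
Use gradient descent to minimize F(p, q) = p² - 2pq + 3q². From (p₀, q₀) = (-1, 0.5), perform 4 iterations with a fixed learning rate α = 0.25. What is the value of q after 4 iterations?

∇F = (2p - 2q, -2p + 6q)
Step 1: at (-1, 0.5), ∇F = (-3, 5) → (-1, 0.5) − 0.25·(-3, 5) = (-0.25, -0.75)
Step 2: at (-0.25, -0.75), ∇F = (1, -4) → (-0.25, -0.75) − 0.25·(1, -4) = (-0.5, 0.25)
Step 3: at (-0.5, 0.25), ∇F = (-1.5, 2.5) → (-0.5, 0.25) − 0.25·(-1.5, 2.5) = (-0.125, -0.375)
Step 4: at (-0.125, -0.375), ∇F = (0.5, -2) → (-0.125, -0.375) − 0.25·(0.5, -2) = (-0.25, 0.125)
q = 0.125

0.125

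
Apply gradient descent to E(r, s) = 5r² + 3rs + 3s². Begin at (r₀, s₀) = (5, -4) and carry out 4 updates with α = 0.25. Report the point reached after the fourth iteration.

∇E = (10r + 3s, 3r + 6s)
(r₁, s₁) = (5, -4) − 0.25·(38, -9) = (-4.5, -1.75)
(r₂, s₂) = (-4.5, -1.75) − 0.25·(-50.25, -24) = (8.0625, 4.25)
(r₃, s₃) = (8.0625, 4.25) − 0.25·(93.375, 49.6875) = (-15.28125, -8.171875)
(r₄, s₄) = (-15.28125, -8.171875) − 0.25·(-177.328125, -94.875) = (29.05078125, 15.546875)

(29.05078125, 15.546875)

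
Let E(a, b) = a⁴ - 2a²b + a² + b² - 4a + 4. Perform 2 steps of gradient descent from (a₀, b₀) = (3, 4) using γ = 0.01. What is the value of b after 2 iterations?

4.131288

∇E = (4a³ - 4ab + 2a - 4, -2a² + 2b)
(a₁, b₁) = (3, 4) − 0.01·(62, -10) = (2.38, 4.1)
(a₂, b₂) = (2.38, 4.1) − 0.01·(15.653088, -3.1288) = (2.22346912, 4.131288)
b = 4.131288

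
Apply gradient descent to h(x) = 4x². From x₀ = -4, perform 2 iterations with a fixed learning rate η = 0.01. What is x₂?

-3.3856

h′(x) = 8x
x₁ = -4 − 0.01·(-32) = -3.68
x₂ = -3.68 − 0.01·(-29.44) = -3.3856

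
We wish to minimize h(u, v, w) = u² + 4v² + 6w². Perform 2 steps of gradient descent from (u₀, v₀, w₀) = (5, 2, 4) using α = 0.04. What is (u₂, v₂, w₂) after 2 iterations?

(4.232, 0.9248, 1.0816)

∇h = (2u, 8v, 12w)
(u₁, v₁, w₁) = (5, 2, 4) − 0.04·(10, 16, 48) = (4.6, 1.36, 2.08)
(u₂, v₂, w₂) = (4.6, 1.36, 2.08) − 0.04·(9.2, 10.88, 24.96) = (4.232, 0.9248, 1.0816)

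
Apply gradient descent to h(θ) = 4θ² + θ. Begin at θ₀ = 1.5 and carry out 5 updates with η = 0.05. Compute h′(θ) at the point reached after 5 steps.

1.01088

h′(θ) = 8θ + 1
Step 1: h′(1.5) = 13; θ₁ = 1.5 − 0.05·13 = 0.85
Step 2: h′(0.85) = 7.8; θ₂ = 0.85 − 0.05·7.8 = 0.46
Step 3: h′(0.46) = 4.68; θ₃ = 0.46 − 0.05·4.68 = 0.226
Step 4: h′(0.226) = 2.808; θ₄ = 0.226 − 0.05·2.808 = 0.0856
Step 5: h′(0.0856) = 1.6848; θ₅ = 0.0856 − 0.05·1.6848 = 0.00136
h′(θ) at (0.00136) = 1.01088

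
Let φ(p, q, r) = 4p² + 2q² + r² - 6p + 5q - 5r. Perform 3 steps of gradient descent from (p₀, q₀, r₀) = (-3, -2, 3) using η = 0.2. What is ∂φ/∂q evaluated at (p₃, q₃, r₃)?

-0.024

∇φ = (8p - 6, 4q + 5, 2r - 5)
Step 1: at (-3, -2, 3), ∇φ = (-30, -3, 1) → (-3, -2, 3) − 0.2·(-30, -3, 1) = (3, -1.4, 2.8)
Step 2: at (3, -1.4, 2.8), ∇φ = (18, -0.6, 0.6) → (3, -1.4, 2.8) − 0.2·(18, -0.6, 0.6) = (-0.6, -1.28, 2.68)
Step 3: at (-0.6, -1.28, 2.68), ∇φ = (-10.8, -0.12, 0.36) → (-0.6, -1.28, 2.68) − 0.2·(-10.8, -0.12, 0.36) = (1.56, -1.256, 2.608)
∂φ/∂q at (1.56, -1.256, 2.608) = -0.024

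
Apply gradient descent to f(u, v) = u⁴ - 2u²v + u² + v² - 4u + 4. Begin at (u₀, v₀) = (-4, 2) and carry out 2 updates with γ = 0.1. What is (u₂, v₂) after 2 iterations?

(-2958.1024, 80.672)

∇f = (4u³ - 4uv + 2u - 4, -2u² + 2v)
(u₁, v₁) = (-4, 2) − 0.1·(-236, -28) = (19.6, 4.8)
(u₂, v₂) = (19.6, 4.8) − 0.1·(29777.024, -758.72) = (-2958.1024, 80.672)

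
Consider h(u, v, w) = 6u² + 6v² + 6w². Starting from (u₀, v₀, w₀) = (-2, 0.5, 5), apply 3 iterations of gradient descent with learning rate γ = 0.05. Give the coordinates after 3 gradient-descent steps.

∇h = (12u, 12v, 12w)
(u₁, v₁, w₁) = (-2, 0.5, 5) − 0.05·(-24, 6, 60) = (-0.8, 0.2, 2)
(u₂, v₂, w₂) = (-0.8, 0.2, 2) − 0.05·(-9.6, 2.4, 24) = (-0.32, 0.08, 0.8)
(u₃, v₃, w₃) = (-0.32, 0.08, 0.8) − 0.05·(-3.84, 0.96, 9.6) = (-0.128, 0.032, 0.32)

(-0.128, 0.032, 0.32)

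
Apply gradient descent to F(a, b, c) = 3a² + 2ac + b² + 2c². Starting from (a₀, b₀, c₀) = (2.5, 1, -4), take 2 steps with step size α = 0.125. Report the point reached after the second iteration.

(1.0625, 0.5625, -1.71875)

∇F = (6a + 2c, 2b, 2a + 4c)
(a₁, b₁, c₁) = (2.5, 1, -4) − 0.125·(7, 2, -11) = (1.625, 0.75, -2.625)
(a₂, b₂, c₂) = (1.625, 0.75, -2.625) − 0.125·(4.5, 1.5, -7.25) = (1.0625, 0.5625, -1.71875)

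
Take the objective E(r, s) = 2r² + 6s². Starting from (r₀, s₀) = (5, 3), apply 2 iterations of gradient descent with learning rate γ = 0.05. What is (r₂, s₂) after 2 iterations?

∇E = (4r, 12s)
(r₁, s₁) = (5, 3) − 0.05·(20, 36) = (4, 1.2)
(r₂, s₂) = (4, 1.2) − 0.05·(16, 14.4) = (3.2, 0.48)

(3.2, 0.48)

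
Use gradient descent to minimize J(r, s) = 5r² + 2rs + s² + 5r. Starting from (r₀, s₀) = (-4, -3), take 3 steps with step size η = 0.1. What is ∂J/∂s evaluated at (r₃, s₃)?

∇J = (10r + 2s + 5, 2r + 2s)
Step 1: at (-4, -3), ∇J = (-41, -14) → (-4, -3) − 0.1·(-41, -14) = (0.1, -1.6)
Step 2: at (0.1, -1.6), ∇J = (2.8, -3) → (0.1, -1.6) − 0.1·(2.8, -3) = (-0.18, -1.3)
Step 3: at (-0.18, -1.3), ∇J = (0.6, -2.96) → (-0.18, -1.3) − 0.1·(0.6, -2.96) = (-0.24, -1.004)
∂J/∂s at (-0.24, -1.004) = -2.488

-2.488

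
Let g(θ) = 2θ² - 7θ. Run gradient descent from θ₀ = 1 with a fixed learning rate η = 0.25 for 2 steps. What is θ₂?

g′(θ) = 4θ - 7
Step 1: g′(1) = -3; θ₁ = 1 − 0.25·(-3) = 1.75
Step 2: g′(1.75) = 0; θ₂ = 1.75 − 0.25·0 = 1.75

1.75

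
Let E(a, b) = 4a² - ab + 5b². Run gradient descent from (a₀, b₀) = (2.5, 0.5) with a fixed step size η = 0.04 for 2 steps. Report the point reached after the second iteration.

∇E = (8a - b, -a + 10b)
(a₁, b₁) = (2.5, 0.5) − 0.04·(19.5, 2.5) = (1.72, 0.4)
(a₂, b₂) = (1.72, 0.4) − 0.04·(13.36, 2.28) = (1.1856, 0.3088)

(1.1856, 0.3088)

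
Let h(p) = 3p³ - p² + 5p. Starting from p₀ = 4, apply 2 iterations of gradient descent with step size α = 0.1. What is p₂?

-104.429

h′(p) = 9p² - 2p + 5
Step 1: h′(4) = 141; p₁ = 4 − 0.1·141 = -10.1
Step 2: h′(-10.1) = 943.29; p₂ = -10.1 − 0.1·943.29 = -104.429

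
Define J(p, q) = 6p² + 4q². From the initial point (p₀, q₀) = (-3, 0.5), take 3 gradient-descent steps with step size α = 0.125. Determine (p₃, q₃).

∇J = (12p, 8q)
(p₁, q₁) = (-3, 0.5) − 0.125·(-36, 4) = (1.5, 0)
(p₂, q₂) = (1.5, 0) − 0.125·(18, 0) = (-0.75, 0)
(p₃, q₃) = (-0.75, 0) − 0.125·(-9, 0) = (0.375, 0)

(0.375, 0)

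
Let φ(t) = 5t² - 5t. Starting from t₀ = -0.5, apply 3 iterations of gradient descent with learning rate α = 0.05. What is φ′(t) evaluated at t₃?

-1.25

φ′(t) = 10t - 5
Step 1: φ′(-0.5) = -10; t₁ = -0.5 − 0.05·(-10) = 0
Step 2: φ′(0) = -5; t₂ = 0 − 0.05·(-5) = 0.25
Step 3: φ′(0.25) = -2.5; t₃ = 0.25 − 0.05·(-2.5) = 0.375
φ′(t) at (0.375) = -1.25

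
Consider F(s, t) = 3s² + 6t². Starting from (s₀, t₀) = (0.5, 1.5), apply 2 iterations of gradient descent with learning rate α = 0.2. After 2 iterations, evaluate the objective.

∇F = (6s, 12t)
Step 1: at (0.5, 1.5), ∇F = (3, 18) → (0.5, 1.5) − 0.2·(3, 18) = (-0.1, -2.1)
Step 2: at (-0.1, -2.1), ∇F = (-0.6, -25.2) → (-0.1, -2.1) − 0.2·(-0.6, -25.2) = (0.02, 2.94)
F(0.02, 2.94) = 51.8628

51.8628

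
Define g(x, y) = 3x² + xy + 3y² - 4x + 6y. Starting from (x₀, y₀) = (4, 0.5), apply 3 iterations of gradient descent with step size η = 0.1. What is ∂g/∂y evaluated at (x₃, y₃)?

-0.0165

∇g = (6x + y - 4, x + 6y + 6)
Step 1: at (4, 0.5), ∇g = (20.5, 13) → (4, 0.5) − 0.1·(20.5, 13) = (1.95, -0.8)
Step 2: at (1.95, -0.8), ∇g = (6.9, 3.15) → (1.95, -0.8) − 0.1·(6.9, 3.15) = (1.26, -1.115)
Step 3: at (1.26, -1.115), ∇g = (2.445, 0.57) → (1.26, -1.115) − 0.1·(2.445, 0.57) = (1.0155, -1.172)
∂g/∂y at (1.0155, -1.172) = -0.0165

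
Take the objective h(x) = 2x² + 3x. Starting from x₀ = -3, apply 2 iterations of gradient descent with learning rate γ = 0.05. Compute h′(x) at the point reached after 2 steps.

h′(x) = 4x + 3
Step 1: h′(-3) = -9; x₁ = -3 − 0.05·(-9) = -2.55
Step 2: h′(-2.55) = -7.2; x₂ = -2.55 − 0.05·(-7.2) = -2.19
h′(x) at (-2.19) = -5.76

-5.76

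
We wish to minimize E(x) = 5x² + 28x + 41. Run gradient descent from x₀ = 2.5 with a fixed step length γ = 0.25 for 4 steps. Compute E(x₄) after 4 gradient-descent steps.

E′(x) = 10x + 28
x₁ = 2.5 − 0.25·53 = -10.75
x₂ = -10.75 − 0.25·(-79.5) = 9.125
x₃ = 9.125 − 0.25·119.25 = -20.6875
x₄ = -20.6875 − 0.25·(-178.875) = 24.03125
E(24.03125) = 3601.3798828125

3601.3798828125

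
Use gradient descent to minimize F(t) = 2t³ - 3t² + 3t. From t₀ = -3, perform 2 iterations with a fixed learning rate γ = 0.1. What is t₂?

-83.25

F′(t) = 6t² - 6t + 3
t₁ = -3 − 0.1·75 = -10.5
t₂ = -10.5 − 0.1·727.5 = -83.25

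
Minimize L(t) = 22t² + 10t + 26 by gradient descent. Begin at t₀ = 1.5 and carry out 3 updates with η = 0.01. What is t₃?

0.076064

L′(t) = 44t + 10
t₁ = 1.5 − 0.01·76 = 0.74
t₂ = 0.74 − 0.01·42.56 = 0.3144
t₃ = 0.3144 − 0.01·23.8336 = 0.076064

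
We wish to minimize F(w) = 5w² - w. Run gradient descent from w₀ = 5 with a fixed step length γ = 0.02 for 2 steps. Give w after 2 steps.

F′(w) = 10w - 1
Step 1: F′(5) = 49; w₁ = 5 − 0.02·49 = 4.02
Step 2: F′(4.02) = 39.2; w₂ = 4.02 − 0.02·39.2 = 3.236

3.236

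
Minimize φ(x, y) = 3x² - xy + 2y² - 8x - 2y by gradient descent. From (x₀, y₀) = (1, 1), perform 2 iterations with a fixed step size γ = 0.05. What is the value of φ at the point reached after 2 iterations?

-6.6142875

∇φ = (6x - y - 8, -x + 4y - 2)
Step 1: at (1, 1), ∇φ = (-3, 1) → (1, 1) − 0.05·(-3, 1) = (1.15, 0.95)
Step 2: at (1.15, 0.95), ∇φ = (-2.05, 0.65) → (1.15, 0.95) − 0.05·(-2.05, 0.65) = (1.2525, 0.9175)
φ(1.2525, 0.9175) = -6.6142875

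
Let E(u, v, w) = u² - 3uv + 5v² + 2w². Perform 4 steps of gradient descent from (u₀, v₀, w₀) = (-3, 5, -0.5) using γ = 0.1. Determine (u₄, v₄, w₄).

(-0.7875, -0.2619, -0.0648)

∇E = (2u - 3v, -3u + 10v, 4w)
Step 1: at (-3, 5, -0.5), ∇E = (-21, 59, -2) → (-3, 5, -0.5) − 0.1·(-21, 59, -2) = (-0.9, -0.9, -0.3)
Step 2: at (-0.9, -0.9, -0.3), ∇E = (0.9, -6.3, -1.2) → (-0.9, -0.9, -0.3) − 0.1·(0.9, -6.3, -1.2) = (-0.99, -0.27, -0.18)
Step 3: at (-0.99, -0.27, -0.18), ∇E = (-1.17, 0.27, -0.72) → (-0.99, -0.27, -0.18) − 0.1·(-1.17, 0.27, -0.72) = (-0.873, -0.297, -0.108)
Step 4: at (-0.873, -0.297, -0.108), ∇E = (-0.855, -0.351, -0.432) → (-0.873, -0.297, -0.108) − 0.1·(-0.855, -0.351, -0.432) = (-0.7875, -0.2619, -0.0648)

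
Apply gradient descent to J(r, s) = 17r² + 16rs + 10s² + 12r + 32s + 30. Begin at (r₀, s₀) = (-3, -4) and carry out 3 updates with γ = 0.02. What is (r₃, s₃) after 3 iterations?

(0.516736, -1.932544)

∇J = (34r + 16s + 12, 16r + 20s + 32)
(r₁, s₁) = (-3, -4) − 0.02·(-154, -96) = (0.08, -2.08)
(r₂, s₂) = (0.08, -2.08) − 0.02·(-18.56, -8.32) = (0.4512, -1.9136)
(r₃, s₃) = (0.4512, -1.9136) − 0.02·(-3.2768, 0.9472) = (0.516736, -1.932544)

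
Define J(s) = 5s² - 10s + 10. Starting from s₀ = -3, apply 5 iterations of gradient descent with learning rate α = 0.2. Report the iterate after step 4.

J′(s) = 10s - 10
s₁ = -3 − 0.2·(-40) = 5
s₂ = 5 − 0.2·40 = -3
s₃ = -3 − 0.2·(-40) = 5
s₄ = 5 − 0.2·40 = -3

-3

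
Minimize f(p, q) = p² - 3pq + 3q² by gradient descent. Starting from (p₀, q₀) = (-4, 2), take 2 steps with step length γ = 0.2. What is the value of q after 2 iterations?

-0.16

∇f = (2p - 3q, -3p + 6q)
(p₁, q₁) = (-4, 2) − 0.2·(-14, 24) = (-1.2, -2.8)
(p₂, q₂) = (-1.2, -2.8) − 0.2·(6, -13.2) = (-2.4, -0.16)
q = -0.16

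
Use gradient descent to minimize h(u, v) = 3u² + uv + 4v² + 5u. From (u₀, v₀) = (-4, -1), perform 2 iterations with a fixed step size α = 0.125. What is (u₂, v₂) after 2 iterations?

(-1.0625, 0.1875)

∇h = (6u + v + 5, u + 8v)
(u₁, v₁) = (-4, -1) − 0.125·(-20, -12) = (-1.5, 0.5)
(u₂, v₂) = (-1.5, 0.5) − 0.125·(-3.5, 2.5) = (-1.0625, 0.1875)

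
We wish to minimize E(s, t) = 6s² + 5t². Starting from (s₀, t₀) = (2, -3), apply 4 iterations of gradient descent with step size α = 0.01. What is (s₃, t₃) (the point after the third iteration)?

∇E = (12s, 10t)
Step 1: at (2, -3), ∇E = (24, -30) → (2, -3) − 0.01·(24, -30) = (1.76, -2.7)
Step 2: at (1.76, -2.7), ∇E = (21.12, -27) → (1.76, -2.7) − 0.01·(21.12, -27) = (1.5488, -2.43)
Step 3: at (1.5488, -2.43), ∇E = (18.5856, -24.3) → (1.5488, -2.43) − 0.01·(18.5856, -24.3) = (1.362944, -2.187)

(1.362944, -2.187)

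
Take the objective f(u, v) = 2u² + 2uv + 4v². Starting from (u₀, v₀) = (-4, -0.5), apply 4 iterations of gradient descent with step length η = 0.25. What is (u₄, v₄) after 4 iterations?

(-1.625, -3.90625)

∇f = (4u + 2v, 2u + 8v)
(u₁, v₁) = (-4, -0.5) − 0.25·(-17, -12) = (0.25, 2.5)
(u₂, v₂) = (0.25, 2.5) − 0.25·(6, 20.5) = (-1.25, -2.625)
(u₃, v₃) = (-1.25, -2.625) − 0.25·(-10.25, -23.5) = (1.3125, 3.25)
(u₄, v₄) = (1.3125, 3.25) − 0.25·(11.75, 28.625) = (-1.625, -3.90625)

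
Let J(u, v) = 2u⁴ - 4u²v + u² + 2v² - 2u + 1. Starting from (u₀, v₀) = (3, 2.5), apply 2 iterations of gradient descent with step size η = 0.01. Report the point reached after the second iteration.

∇J = (8u³ - 8uv + 2u - 2, -4u² + 4v)
Step 1: at (3, 2.5), ∇J = (160, -26) → (3, 2.5) − 0.01·(160, -26) = (1.4, 2.76)
Step 2: at (1.4, 2.76), ∇J = (-8.16, 3.2) → (1.4, 2.76) − 0.01·(-8.16, 3.2) = (1.4816, 2.728)

(1.4816, 2.728)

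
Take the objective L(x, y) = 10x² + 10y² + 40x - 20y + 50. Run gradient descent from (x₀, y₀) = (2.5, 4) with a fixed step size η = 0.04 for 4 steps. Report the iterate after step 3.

∇L = (20x + 40, 20y - 20)
Step 1: at (2.5, 4), ∇L = (90, 60) → (2.5, 4) − 0.04·(90, 60) = (-1.1, 1.6)
Step 2: at (-1.1, 1.6), ∇L = (18, 12) → (-1.1, 1.6) − 0.04·(18, 12) = (-1.82, 1.12)
Step 3: at (-1.82, 1.12), ∇L = (3.6, 2.4) → (-1.82, 1.12) − 0.04·(3.6, 2.4) = (-1.964, 1.024)

(-1.964, 1.024)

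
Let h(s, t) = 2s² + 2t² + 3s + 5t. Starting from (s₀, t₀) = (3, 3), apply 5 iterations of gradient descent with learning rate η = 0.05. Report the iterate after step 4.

∇h = (4s + 3, 4t + 5)
(s₁, t₁) = (3, 3) − 0.05·(15, 17) = (2.25, 2.15)
(s₂, t₂) = (2.25, 2.15) − 0.05·(12, 13.6) = (1.65, 1.47)
(s₃, t₃) = (1.65, 1.47) − 0.05·(9.6, 10.88) = (1.17, 0.926)
(s₄, t₄) = (1.17, 0.926) − 0.05·(7.68, 8.704) = (0.786, 0.4908)

(0.786, 0.4908)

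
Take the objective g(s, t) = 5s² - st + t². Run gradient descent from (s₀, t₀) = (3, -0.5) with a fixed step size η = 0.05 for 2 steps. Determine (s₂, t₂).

(0.7225, -0.19625)

∇g = (10s - t, -s + 2t)
(s₁, t₁) = (3, -0.5) − 0.05·(30.5, -4) = (1.475, -0.3)
(s₂, t₂) = (1.475, -0.3) − 0.05·(15.05, -2.075) = (0.7225, -0.19625)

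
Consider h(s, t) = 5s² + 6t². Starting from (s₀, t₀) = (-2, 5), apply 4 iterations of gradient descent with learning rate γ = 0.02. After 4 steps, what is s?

-0.8192

∇h = (10s, 12t)
Step 1: at (-2, 5), ∇h = (-20, 60) → (-2, 5) − 0.02·(-20, 60) = (-1.6, 3.8)
Step 2: at (-1.6, 3.8), ∇h = (-16, 45.6) → (-1.6, 3.8) − 0.02·(-16, 45.6) = (-1.28, 2.888)
Step 3: at (-1.28, 2.888), ∇h = (-12.8, 34.656) → (-1.28, 2.888) − 0.02·(-12.8, 34.656) = (-1.024, 2.19488)
Step 4: at (-1.024, 2.19488), ∇h = (-10.24, 26.33856) → (-1.024, 2.19488) − 0.02·(-10.24, 26.33856) = (-0.8192, 1.6681088)
s = -0.8192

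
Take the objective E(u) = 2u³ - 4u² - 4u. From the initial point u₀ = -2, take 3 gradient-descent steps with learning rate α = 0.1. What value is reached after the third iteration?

-538.1060096

E′(u) = 6u² - 8u - 4
Step 1: E′(-2) = 36; u₁ = -2 − 0.1·36 = -5.6
Step 2: E′(-5.6) = 228.96; u₂ = -5.6 − 0.1·228.96 = -28.496
Step 3: E′(-28.496) = 5096.100096; u₃ = -28.496 − 0.1·5096.100096 = -538.1060096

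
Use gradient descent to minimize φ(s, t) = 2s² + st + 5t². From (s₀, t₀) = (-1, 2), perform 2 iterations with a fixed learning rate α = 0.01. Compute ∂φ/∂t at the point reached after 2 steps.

∇φ = (4s + t, s + 10t)
Step 1: at (-1, 2), ∇φ = (-2, 19) → (-1, 2) − 0.01·(-2, 19) = (-0.98, 1.81)
Step 2: at (-0.98, 1.81), ∇φ = (-2.11, 17.12) → (-0.98, 1.81) − 0.01·(-2.11, 17.12) = (-0.9589, 1.6388)
∂φ/∂t at (-0.9589, 1.6388) = 15.4291

15.4291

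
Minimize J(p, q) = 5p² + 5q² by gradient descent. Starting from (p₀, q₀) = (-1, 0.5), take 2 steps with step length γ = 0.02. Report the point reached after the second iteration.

(-0.64, 0.32)

∇J = (10p, 10q)
(p₁, q₁) = (-1, 0.5) − 0.02·(-10, 5) = (-0.8, 0.4)
(p₂, q₂) = (-0.8, 0.4) − 0.02·(-8, 4) = (-0.64, 0.32)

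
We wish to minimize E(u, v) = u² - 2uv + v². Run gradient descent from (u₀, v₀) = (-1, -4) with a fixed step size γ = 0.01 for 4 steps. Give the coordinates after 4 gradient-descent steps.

∇E = (2u - 2v, -2u + 2v)
Step 1: at (-1, -4), ∇E = (6, -6) → (-1, -4) − 0.01·(6, -6) = (-1.06, -3.94)
Step 2: at (-1.06, -3.94), ∇E = (5.76, -5.76) → (-1.06, -3.94) − 0.01·(5.76, -5.76) = (-1.1176, -3.8824)
Step 3: at (-1.1176, -3.8824), ∇E = (5.5296, -5.5296) → (-1.1176, -3.8824) − 0.01·(5.5296, -5.5296) = (-1.172896, -3.827104)
Step 4: at (-1.172896, -3.827104), ∇E = (5.308416, -5.308416) → (-1.172896, -3.827104) − 0.01·(5.308416, -5.308416) = (-1.22598016, -3.77401984)

(-1.22598016, -3.77401984)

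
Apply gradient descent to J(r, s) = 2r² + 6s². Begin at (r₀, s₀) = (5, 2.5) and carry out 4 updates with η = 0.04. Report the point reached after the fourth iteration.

∇J = (4r, 12s)
Step 1: at (5, 2.5), ∇J = (20, 30) → (5, 2.5) − 0.04·(20, 30) = (4.2, 1.3)
Step 2: at (4.2, 1.3), ∇J = (16.8, 15.6) → (4.2, 1.3) − 0.04·(16.8, 15.6) = (3.528, 0.676)
Step 3: at (3.528, 0.676), ∇J = (14.112, 8.112) → (3.528, 0.676) − 0.04·(14.112, 8.112) = (2.96352, 0.35152)
Step 4: at (2.96352, 0.35152), ∇J = (11.85408, 4.21824) → (2.96352, 0.35152) − 0.04·(11.85408, 4.21824) = (2.4893568, 0.1827904)

(2.4893568, 0.1827904)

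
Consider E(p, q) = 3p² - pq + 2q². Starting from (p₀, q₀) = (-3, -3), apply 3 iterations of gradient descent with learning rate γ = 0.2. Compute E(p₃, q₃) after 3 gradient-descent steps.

0.018432

∇E = (6p - q, -p + 4q)
Step 1: at (-3, -3), ∇E = (-15, -9) → (-3, -3) − 0.2·(-15, -9) = (0, -1.2)
Step 2: at (0, -1.2), ∇E = (1.2, -4.8) → (0, -1.2) − 0.2·(1.2, -4.8) = (-0.24, -0.24)
Step 3: at (-0.24, -0.24), ∇E = (-1.2, -0.72) → (-0.24, -0.24) − 0.2·(-1.2, -0.72) = (0, -0.096)
E(0, -0.096) = 0.018432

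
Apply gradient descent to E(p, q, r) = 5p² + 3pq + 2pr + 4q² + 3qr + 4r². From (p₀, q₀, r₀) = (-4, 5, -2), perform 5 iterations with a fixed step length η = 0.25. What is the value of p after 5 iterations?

∇E = (10p + 3q + 2r, 3p + 8q + 3r, 2p + 3q + 8r)
(p₁, q₁, r₁) = (-4, 5, -2) − 0.25·(-29, 22, -9) = (3.25, -0.5, 0.25)
(p₂, q₂, r₂) = (3.25, -0.5, 0.25) − 0.25·(31.5, 6.5, 7) = (-4.625, -2.125, -1.5)
(p₃, q₃, r₃) = (-4.625, -2.125, -1.5) − 0.25·(-55.625, -35.375, -27.625) = (9.28125, 6.71875, 5.40625)
(p₄, q₄, r₄) = (9.28125, 6.71875, 5.40625) − 0.25·(123.78125, 97.8125, 81.96875) = (-21.6640625, -17.734375, -15.0859375)
(p₅, q₅, r₅) = (-21.6640625, -17.734375, -15.0859375) − 0.25·(-300.015625, -252.125, -217.21875) = (53.33984375, 45.296875, 39.21875)
p = 53.33984375

53.33984375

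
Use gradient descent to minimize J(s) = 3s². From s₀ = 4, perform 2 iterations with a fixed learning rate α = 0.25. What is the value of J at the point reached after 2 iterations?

J′(s) = 6s
Step 1: J′(4) = 24; s₁ = 4 − 0.25·24 = -2
Step 2: J′(-2) = -12; s₂ = -2 − 0.25·(-12) = 1
J(1) = 3

3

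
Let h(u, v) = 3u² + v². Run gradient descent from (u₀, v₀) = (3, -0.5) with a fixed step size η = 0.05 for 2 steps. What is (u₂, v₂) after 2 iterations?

∇h = (6u, 2v)
(u₁, v₁) = (3, -0.5) − 0.05·(18, -1) = (2.1, -0.45)
(u₂, v₂) = (2.1, -0.45) − 0.05·(12.6, -0.9) = (1.47, -0.405)

(1.47, -0.405)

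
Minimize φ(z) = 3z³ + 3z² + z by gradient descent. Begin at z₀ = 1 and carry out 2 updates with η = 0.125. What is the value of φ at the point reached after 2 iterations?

-4.875

φ′(z) = 9z² + 6z + 1
z₁ = 1 − 0.125·16 = -1
z₂ = -1 − 0.125·4 = -1.5
φ(-1.5) = -4.875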